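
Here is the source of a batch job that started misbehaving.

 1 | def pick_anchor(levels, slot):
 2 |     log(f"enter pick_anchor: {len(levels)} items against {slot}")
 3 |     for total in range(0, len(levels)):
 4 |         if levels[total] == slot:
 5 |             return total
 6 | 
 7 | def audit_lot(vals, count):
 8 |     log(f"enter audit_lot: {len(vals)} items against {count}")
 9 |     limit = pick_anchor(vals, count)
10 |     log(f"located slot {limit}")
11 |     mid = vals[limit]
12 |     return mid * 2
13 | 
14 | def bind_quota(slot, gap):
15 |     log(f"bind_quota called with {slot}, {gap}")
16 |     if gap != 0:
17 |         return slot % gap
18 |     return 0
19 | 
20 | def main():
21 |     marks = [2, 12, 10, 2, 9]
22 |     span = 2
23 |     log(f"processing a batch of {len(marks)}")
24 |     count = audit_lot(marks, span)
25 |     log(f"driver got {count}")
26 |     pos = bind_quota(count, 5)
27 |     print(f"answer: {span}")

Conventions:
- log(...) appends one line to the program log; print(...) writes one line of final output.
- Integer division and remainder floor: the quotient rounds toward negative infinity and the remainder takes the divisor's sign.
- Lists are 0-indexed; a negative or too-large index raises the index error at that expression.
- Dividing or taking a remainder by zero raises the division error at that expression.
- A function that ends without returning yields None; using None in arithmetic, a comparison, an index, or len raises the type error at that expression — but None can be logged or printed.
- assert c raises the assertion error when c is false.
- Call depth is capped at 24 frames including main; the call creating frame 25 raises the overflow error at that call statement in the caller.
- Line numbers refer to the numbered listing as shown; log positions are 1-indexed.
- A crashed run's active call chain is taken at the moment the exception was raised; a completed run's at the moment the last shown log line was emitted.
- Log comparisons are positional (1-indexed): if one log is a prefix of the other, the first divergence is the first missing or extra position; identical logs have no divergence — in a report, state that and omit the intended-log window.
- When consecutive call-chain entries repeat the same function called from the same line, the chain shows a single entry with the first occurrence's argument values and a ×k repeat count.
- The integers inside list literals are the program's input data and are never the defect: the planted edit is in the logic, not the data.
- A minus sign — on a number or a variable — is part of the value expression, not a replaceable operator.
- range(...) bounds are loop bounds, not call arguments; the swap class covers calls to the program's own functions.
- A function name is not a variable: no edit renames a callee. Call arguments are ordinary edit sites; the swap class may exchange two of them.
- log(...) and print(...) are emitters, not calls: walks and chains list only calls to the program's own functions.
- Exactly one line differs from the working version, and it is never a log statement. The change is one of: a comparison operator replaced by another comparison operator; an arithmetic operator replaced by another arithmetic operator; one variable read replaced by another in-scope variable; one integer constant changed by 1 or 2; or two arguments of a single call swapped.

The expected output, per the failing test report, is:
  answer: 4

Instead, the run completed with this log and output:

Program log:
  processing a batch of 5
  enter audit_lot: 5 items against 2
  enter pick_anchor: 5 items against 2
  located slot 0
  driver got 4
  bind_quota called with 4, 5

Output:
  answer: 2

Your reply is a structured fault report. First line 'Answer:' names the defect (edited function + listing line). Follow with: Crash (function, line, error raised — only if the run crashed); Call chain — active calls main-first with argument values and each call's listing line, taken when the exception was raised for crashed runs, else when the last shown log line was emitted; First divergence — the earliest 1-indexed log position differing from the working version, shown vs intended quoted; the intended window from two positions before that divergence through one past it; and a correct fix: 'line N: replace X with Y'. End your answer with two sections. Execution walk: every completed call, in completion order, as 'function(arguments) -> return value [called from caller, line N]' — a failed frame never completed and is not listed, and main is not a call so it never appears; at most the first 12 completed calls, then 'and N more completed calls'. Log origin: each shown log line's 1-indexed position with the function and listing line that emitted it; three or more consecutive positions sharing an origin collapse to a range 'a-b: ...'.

Answer: the defect is in main at line 27.
Core observation: No log line changed; the fault shows up purely in the output.
Call chain: main -> bind_quota(4, 5) (called at line 26).
First divergence: there is none — every log position agrees.
Execution walk:
  pick_anchor([2, 12, 10, 2, 9], 2) -> 0  [called from audit_lot, line 9]
  audit_lot([2, 12, 10, 2, 9], 2) -> 4  [called from main, line 24]
  bind_quota(4, 5) -> 4  [called from main, line 26]
Origin of each log line:
  1: emitted by main (line 23)
  2: emitted by audit_lot (line 8)
  3: emitted by pick_anchor (line 2)
  4: emitted by audit_lot (line 10)
  5: emitted by main (line 25)
  6: emitted by bind_quota (line 15)
A correct fix: line 27: replace `span` with `pos`.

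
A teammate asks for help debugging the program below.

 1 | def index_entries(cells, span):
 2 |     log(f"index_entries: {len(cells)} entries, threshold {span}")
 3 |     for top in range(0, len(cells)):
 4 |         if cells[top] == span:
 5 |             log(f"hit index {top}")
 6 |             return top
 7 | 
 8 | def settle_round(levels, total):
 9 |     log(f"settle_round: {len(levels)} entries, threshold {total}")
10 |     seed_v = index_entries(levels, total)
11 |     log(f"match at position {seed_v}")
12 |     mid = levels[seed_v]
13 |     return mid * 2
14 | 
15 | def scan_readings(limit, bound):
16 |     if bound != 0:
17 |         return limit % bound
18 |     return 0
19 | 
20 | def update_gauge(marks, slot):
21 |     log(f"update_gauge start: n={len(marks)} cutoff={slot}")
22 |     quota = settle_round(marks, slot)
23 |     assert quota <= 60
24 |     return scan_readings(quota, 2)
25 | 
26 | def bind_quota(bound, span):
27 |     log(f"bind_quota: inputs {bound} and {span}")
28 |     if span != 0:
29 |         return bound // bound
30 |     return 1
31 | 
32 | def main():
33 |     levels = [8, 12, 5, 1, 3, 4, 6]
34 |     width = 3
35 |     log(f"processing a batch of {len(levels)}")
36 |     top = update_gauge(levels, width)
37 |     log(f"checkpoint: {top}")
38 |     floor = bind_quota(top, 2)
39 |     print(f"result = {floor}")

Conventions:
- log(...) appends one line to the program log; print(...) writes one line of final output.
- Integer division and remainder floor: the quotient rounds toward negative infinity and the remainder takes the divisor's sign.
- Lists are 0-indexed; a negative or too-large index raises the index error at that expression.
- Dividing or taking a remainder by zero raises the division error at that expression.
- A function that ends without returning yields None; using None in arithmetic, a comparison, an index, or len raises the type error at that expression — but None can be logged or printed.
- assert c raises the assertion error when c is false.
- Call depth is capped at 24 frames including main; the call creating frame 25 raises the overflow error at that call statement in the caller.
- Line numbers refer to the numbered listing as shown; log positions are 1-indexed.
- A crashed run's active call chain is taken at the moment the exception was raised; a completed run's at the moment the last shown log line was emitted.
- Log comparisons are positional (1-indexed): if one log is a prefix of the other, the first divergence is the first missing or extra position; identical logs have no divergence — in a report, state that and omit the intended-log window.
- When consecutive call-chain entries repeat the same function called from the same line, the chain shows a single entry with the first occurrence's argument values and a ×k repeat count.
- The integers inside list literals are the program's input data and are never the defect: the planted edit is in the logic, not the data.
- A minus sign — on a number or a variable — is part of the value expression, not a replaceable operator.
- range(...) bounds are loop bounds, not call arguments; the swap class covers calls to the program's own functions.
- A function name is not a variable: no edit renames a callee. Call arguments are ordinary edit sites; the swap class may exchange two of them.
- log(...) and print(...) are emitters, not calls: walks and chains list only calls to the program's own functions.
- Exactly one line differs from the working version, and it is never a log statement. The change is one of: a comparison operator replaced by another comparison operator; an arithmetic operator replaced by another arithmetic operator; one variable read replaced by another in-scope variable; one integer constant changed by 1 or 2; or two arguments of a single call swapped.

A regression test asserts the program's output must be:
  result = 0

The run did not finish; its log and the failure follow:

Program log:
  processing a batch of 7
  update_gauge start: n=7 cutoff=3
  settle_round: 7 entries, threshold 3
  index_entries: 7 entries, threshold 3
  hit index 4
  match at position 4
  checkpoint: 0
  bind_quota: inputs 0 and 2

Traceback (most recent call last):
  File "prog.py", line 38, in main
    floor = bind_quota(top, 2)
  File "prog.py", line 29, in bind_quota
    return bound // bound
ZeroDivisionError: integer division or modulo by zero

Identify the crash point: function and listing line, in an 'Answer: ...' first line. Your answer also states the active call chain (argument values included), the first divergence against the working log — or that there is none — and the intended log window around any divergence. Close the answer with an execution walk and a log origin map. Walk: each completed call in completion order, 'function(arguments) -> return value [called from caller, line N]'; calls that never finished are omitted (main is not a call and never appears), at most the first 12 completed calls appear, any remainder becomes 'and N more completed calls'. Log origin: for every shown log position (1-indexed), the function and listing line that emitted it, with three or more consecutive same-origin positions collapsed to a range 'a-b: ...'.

Answer: the error was raised in bind_quota, line 29.
Key fact: The log gives no warning — it matches the intended run right up to the abort.
Call chain: main -> bind_quota(0, 2) (called at line 38).
First divergence: none; the two logs match at every position.
Execution walk:
  index_entries([8, 12, 5, 1, 3, 4, 6], 3) -> 4  [called from settle_round, line 10]
  settle_round([8, 12, 5, 1, 3, 4, 6], 3) -> 6  [called from update_gauge, line 22]
  scan_readings(6, 2) -> 0  [called from update_gauge, line 24]
  update_gauge([8, 12, 5, 1, 3, 4, 6], 3) -> 0  [called from main, line 36]
Log line origins:
  1: from main, line 35
  2: from update_gauge, line 21
  3: from settle_round, line 9
  4: from index_entries, line 2
  5: from index_entries, line 5
  6: from settle_round, line 11
  7: from main, line 37
  8: from bind_quota, line 27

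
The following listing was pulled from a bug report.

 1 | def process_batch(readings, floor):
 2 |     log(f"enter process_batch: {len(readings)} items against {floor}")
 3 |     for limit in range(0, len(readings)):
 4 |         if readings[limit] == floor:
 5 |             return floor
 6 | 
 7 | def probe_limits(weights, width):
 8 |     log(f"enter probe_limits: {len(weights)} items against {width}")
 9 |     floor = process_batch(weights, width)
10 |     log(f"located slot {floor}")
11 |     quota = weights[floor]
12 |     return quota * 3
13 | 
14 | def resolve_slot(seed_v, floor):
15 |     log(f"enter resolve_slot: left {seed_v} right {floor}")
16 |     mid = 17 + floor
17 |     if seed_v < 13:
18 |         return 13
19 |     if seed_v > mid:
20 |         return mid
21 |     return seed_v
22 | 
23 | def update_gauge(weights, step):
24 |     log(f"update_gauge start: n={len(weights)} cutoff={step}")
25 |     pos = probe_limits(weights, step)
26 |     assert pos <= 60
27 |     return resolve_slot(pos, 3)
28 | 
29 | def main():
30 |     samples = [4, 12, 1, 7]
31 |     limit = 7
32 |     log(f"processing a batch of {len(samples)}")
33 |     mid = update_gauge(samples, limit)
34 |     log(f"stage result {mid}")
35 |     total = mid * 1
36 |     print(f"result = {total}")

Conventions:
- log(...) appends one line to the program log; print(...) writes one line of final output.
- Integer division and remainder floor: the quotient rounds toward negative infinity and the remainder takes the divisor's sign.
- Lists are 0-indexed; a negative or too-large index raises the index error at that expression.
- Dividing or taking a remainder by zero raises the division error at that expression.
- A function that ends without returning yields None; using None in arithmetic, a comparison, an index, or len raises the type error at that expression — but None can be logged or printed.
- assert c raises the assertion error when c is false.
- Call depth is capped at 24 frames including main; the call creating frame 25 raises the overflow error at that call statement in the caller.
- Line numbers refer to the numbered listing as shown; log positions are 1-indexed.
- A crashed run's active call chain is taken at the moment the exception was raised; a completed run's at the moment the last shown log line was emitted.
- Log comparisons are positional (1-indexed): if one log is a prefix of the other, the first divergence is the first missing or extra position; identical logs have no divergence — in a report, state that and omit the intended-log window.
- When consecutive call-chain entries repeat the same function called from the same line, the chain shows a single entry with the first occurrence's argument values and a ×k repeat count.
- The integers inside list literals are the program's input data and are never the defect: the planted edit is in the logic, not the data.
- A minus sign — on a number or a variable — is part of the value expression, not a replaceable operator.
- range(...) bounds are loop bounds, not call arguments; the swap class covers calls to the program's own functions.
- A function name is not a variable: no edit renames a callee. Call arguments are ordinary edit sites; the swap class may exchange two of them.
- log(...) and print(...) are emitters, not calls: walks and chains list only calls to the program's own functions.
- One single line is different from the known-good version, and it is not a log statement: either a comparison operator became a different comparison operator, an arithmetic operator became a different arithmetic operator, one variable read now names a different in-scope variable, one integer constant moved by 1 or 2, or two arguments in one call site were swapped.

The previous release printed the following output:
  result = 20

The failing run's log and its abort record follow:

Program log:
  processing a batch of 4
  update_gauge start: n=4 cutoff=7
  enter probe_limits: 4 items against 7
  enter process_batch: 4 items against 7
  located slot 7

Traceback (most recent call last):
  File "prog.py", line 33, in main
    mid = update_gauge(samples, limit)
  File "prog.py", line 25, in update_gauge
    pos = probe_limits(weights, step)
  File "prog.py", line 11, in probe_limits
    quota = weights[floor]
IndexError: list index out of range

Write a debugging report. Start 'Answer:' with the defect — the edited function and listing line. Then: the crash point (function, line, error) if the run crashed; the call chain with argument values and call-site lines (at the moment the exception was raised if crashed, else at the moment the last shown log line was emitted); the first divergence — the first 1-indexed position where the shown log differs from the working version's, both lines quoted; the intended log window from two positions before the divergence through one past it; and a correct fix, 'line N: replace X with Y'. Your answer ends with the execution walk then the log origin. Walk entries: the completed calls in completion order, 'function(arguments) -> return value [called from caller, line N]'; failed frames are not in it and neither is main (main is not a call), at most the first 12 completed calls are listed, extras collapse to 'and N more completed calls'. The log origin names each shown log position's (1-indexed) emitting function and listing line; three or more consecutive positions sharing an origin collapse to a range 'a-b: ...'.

Answer: the defect is in process_batch at line 5.
Key observation: Position 5 is the first bad log line: 'located slot 7' should read 'located slot 3'.
Crash: probe_limits, line 11, IndexError.
Call chain: main -> update_gauge([4, 12, 1, 7], 7) (called at line 33) -> probe_limits([4, 12, 1, 7], 7) (called at line 25).
First divergence: position 5 — the shown line 'located slot 7' should read 'located slot 3'.
Intended log window:
  3: enter probe_limits: 4 items against 7
  4: enter process_batch: 4 items against 7
  5: located slot 3
  6: enter resolve_slot: left 21 right 3
Execution walk:
  process_batch([4, 12, 1, 7], 7) -> 7  [called from probe_limits, line 9]
Log origins:
  1: emitted by main (line 32)
  2: emitted by update_gauge (line 24)
  3: emitted by probe_limits (line 8)
  4: emitted by process_batch (line 2)
  5: emitted by probe_limits (line 10)
A correct fix: line 5: replace `floor` with `limit`.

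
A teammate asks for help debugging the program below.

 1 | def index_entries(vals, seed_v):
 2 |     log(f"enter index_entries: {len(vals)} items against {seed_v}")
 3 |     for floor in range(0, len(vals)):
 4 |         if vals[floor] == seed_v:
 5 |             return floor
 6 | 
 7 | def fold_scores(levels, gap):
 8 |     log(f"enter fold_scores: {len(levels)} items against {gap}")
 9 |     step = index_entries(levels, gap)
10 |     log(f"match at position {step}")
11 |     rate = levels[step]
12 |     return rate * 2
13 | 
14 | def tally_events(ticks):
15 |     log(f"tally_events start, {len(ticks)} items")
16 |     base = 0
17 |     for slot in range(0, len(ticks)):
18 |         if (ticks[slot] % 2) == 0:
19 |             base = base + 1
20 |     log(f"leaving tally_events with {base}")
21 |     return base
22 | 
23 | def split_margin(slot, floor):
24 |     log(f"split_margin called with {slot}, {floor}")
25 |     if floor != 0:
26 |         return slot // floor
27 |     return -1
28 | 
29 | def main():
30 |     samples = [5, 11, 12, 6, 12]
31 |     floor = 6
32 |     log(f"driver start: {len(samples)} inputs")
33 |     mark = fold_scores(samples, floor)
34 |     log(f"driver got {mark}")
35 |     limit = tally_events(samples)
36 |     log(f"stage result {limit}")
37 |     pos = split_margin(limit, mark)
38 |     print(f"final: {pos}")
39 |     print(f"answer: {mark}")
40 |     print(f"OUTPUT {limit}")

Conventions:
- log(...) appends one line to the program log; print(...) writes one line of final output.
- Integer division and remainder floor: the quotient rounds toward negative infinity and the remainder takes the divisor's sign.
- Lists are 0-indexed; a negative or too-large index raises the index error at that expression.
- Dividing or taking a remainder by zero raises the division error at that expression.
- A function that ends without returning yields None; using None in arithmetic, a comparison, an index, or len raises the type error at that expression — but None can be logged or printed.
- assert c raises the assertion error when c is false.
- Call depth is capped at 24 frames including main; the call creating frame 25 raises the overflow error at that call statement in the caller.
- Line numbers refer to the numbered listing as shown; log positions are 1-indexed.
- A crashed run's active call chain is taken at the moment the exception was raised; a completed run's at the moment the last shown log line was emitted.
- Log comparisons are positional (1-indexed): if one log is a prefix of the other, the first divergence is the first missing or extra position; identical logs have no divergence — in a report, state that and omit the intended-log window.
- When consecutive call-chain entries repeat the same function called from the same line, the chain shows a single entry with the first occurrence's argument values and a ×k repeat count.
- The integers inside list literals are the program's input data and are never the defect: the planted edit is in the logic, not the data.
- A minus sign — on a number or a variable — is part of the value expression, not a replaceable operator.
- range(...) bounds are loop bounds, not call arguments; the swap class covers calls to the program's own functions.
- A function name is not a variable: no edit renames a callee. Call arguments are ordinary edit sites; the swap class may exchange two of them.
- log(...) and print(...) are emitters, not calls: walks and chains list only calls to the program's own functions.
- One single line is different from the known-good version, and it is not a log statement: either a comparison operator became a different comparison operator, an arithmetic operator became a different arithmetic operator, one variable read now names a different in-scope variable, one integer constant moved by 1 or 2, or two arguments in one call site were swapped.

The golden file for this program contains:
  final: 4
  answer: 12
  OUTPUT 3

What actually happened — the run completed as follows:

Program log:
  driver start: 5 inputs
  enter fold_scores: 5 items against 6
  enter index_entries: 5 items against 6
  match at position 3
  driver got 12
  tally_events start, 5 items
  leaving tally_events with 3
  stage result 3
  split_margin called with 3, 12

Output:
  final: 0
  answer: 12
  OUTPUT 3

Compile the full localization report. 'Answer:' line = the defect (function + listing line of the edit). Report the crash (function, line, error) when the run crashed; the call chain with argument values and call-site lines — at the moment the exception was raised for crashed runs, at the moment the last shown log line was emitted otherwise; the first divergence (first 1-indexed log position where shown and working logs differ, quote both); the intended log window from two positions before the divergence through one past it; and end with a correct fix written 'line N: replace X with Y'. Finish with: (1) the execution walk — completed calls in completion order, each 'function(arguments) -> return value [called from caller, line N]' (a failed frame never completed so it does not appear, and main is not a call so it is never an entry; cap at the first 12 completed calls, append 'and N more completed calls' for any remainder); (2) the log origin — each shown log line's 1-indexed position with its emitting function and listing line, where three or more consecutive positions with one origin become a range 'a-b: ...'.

Answer: the defect is in main at line 37.
The tell: The log first diverges at position 9: the faulty run prints 'split_margin called with 3, 12' where the working version prints 'split_margin called with 12, 3'.
Call chain: main -> split_margin(3, 12) (called at line 37).
First divergence: position 9 — the shown line 'split_margin called with 3, 12' should read 'split_margin called with 12, 3'.
Intended log window:
  7: leaving tally_events with 3
  8: stage result 3
  9: split_margin called with 12, 3
Execution walk:
  index_entries([5, 11, 12, 6, 12], 6) -> 3  [called from fold_scores, line 9]
  fold_scores([5, 11, 12, 6, 12], 6) -> 12  [called from main, line 33]
  tally_events([5, 11, 12, 6, 12]) -> 3  [called from main, line 35]
  split_margin(3, 12) -> 0  [called from main, line 37]
Log origins:
  1: logged in main at line 32
  2: logged in fold_scores at line 8
  3: logged in index_entries at line 2
  4: logged in fold_scores at line 10
  5: logged in main at line 34
  6: logged in tally_events at line 15
  7: logged in tally_events at line 20
  8: logged in main at line 36
  9: logged in split_margin at line 24
A correct fix: line 37: replace `split_margin(limit, mark)` with `split_margin(mark, limit)`.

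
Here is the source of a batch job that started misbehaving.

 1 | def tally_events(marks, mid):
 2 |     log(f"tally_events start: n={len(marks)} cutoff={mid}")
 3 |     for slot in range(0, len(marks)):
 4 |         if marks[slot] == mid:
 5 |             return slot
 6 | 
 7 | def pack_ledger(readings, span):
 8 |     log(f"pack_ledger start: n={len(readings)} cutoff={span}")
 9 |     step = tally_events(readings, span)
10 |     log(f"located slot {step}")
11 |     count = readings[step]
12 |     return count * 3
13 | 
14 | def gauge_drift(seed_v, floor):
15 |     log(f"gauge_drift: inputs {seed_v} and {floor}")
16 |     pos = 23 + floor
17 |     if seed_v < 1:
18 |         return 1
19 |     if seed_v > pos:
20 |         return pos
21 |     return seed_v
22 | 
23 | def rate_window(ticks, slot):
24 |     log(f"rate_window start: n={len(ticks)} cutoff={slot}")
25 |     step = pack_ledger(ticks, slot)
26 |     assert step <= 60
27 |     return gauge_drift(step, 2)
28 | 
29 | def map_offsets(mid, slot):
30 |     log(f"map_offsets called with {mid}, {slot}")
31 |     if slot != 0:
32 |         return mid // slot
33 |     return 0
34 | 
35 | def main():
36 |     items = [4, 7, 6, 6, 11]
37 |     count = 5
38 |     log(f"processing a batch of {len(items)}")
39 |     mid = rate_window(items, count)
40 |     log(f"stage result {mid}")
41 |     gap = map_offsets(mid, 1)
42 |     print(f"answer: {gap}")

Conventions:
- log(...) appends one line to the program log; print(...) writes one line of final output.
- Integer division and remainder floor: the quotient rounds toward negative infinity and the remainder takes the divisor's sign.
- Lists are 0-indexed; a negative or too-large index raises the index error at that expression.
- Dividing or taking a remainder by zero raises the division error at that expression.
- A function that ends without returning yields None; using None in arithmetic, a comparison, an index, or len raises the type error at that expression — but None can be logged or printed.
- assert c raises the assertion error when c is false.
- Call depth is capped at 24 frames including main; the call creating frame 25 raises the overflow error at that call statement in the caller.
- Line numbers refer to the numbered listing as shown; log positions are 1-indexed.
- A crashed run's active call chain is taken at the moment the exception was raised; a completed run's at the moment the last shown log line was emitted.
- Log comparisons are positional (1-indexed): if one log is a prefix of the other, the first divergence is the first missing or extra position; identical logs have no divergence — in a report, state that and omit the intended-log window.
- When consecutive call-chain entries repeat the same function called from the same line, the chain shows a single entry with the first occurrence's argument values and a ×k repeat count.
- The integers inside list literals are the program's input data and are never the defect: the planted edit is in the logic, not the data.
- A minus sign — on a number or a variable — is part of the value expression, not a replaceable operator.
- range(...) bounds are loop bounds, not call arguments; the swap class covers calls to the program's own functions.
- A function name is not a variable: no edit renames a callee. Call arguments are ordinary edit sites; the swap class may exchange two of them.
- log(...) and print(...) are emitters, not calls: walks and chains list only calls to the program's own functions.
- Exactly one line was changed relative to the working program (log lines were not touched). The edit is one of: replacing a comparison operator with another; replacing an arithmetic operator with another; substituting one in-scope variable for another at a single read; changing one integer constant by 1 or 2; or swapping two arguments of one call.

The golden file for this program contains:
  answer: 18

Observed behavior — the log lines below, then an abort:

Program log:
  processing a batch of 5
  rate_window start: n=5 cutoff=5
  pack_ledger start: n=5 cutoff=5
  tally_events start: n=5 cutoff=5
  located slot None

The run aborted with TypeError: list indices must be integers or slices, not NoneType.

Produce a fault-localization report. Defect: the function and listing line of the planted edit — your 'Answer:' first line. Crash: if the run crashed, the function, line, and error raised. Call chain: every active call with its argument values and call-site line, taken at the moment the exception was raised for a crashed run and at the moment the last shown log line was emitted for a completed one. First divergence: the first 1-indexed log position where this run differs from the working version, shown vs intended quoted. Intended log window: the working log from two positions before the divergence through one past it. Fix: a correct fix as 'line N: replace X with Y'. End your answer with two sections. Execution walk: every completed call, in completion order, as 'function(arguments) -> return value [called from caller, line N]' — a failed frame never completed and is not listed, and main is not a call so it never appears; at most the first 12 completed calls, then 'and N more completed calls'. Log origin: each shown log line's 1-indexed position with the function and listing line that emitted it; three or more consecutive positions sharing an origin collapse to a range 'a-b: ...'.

Answer: the defect is in main at line 37.
Key fact: Everything matches until log position 2, which reads 'rate_window start: n=5 cutoff=5' in place of 'rate_window start: n=5 cutoff=6'.
Crash: pack_ledger, line 11, TypeError.
Call chain: main -> rate_window([4, 7, 6, 6, 11], 5) (called at line 39) -> pack_ledger([4, 7, 6, 6, 11], 5) (called at line 25).
First divergence: position 2 — the shown line 'rate_window start: n=5 cutoff=5' should read 'rate_window start: n=5 cutoff=6'.
Intended log window:
  1: processing a batch of 5
  2: rate_window start: n=5 cutoff=6
  3: pack_ledger start: n=5 cutoff=6
Execution walk:
  tally_events([4, 7, 6, 6, 11], 5) -> None  [called from pack_ledger, line 9]
Log line origins:
  1: logged in main at line 38
  2: logged in rate_window at line 24
  3: logged in pack_ledger at line 8
  4: logged in tally_events at line 2
  5: logged in pack_ledger at line 10
A correct fix: line 37: replace `5` with `6`.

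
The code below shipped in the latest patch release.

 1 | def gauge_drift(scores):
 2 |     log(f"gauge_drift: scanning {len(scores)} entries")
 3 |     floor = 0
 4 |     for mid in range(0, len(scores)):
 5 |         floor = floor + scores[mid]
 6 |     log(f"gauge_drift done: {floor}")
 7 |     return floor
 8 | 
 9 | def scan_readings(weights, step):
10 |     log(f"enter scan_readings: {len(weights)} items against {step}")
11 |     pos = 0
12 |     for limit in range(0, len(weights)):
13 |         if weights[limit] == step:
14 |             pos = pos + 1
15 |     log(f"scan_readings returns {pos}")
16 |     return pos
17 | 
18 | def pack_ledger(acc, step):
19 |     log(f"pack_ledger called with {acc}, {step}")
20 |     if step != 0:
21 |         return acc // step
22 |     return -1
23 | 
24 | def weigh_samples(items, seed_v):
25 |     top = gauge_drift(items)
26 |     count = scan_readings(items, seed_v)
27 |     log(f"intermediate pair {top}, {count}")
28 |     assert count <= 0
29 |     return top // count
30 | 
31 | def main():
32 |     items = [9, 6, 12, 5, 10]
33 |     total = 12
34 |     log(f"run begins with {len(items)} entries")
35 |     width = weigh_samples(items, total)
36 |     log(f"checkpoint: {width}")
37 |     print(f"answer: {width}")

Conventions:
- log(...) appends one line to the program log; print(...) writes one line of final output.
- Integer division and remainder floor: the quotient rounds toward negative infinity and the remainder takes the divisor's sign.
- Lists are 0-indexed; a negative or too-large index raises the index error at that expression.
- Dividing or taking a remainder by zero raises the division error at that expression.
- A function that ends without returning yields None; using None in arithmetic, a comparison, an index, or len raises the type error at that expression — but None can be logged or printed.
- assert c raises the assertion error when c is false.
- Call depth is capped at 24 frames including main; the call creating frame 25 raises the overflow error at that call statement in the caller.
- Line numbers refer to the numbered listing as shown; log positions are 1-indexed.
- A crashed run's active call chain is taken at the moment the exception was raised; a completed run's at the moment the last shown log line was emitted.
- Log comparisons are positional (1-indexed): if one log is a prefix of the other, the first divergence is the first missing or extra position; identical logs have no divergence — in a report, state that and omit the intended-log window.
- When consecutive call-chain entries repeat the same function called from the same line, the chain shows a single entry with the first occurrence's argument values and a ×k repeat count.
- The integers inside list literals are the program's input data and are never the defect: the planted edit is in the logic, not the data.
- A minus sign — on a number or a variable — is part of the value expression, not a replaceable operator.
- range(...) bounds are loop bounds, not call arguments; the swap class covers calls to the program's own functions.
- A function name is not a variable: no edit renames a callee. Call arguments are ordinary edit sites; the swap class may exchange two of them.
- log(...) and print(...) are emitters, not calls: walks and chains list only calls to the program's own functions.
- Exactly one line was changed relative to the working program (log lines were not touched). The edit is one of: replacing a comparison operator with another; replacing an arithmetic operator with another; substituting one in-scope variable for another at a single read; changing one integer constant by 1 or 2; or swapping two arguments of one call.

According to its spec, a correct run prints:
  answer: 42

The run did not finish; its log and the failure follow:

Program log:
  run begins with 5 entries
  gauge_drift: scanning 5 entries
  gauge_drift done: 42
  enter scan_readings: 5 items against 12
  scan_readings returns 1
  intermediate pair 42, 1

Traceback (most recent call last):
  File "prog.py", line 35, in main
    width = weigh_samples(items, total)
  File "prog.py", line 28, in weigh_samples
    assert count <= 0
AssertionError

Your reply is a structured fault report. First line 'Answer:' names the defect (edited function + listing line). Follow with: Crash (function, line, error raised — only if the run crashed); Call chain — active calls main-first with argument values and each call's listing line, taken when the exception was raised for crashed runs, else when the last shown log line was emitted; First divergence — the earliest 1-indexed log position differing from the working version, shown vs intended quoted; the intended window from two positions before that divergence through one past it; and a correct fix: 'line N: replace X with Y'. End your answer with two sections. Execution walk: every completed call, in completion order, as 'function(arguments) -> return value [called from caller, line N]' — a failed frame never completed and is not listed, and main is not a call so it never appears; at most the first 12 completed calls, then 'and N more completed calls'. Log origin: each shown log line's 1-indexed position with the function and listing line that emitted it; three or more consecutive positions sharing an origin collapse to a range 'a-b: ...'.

Answer: the defect is in weigh_samples at line 28.
The tell: After 6 matching log lines the faulty run goes silent, while the working version continues with 'checkpoint: 42'.
Crash: weigh_samples, line 28, AssertionError.
Call chain: main -> weigh_samples([9, 6, 12, 5, 10], 12) (called at line 35).
First divergence: position 7 (shown log ended at 6 lines; the working version continues: 'checkpoint: 42').
Intended log window:
  5: scan_readings returns 1
  6: intermediate pair 42, 1
  7: checkpoint: 42
Execution walk:
  gauge_drift([9, 6, 12, 5, 10]) -> 42  [called from weigh_samples, line 25]
  scan_readings([9, 6, 12, 5, 10], 12) -> 1  [called from weigh_samples, line 26]
Log origins:
  1: emitted by main (line 34)
  2: emitted by gauge_drift (line 2)
  3: emitted by gauge_drift (line 6)
  4: emitted by scan_readings (line 10)
  5: emitted by scan_readings (line 15)
  6: emitted by weigh_samples (line 27)
A correct fix: line 28: replace `<=` with `>`.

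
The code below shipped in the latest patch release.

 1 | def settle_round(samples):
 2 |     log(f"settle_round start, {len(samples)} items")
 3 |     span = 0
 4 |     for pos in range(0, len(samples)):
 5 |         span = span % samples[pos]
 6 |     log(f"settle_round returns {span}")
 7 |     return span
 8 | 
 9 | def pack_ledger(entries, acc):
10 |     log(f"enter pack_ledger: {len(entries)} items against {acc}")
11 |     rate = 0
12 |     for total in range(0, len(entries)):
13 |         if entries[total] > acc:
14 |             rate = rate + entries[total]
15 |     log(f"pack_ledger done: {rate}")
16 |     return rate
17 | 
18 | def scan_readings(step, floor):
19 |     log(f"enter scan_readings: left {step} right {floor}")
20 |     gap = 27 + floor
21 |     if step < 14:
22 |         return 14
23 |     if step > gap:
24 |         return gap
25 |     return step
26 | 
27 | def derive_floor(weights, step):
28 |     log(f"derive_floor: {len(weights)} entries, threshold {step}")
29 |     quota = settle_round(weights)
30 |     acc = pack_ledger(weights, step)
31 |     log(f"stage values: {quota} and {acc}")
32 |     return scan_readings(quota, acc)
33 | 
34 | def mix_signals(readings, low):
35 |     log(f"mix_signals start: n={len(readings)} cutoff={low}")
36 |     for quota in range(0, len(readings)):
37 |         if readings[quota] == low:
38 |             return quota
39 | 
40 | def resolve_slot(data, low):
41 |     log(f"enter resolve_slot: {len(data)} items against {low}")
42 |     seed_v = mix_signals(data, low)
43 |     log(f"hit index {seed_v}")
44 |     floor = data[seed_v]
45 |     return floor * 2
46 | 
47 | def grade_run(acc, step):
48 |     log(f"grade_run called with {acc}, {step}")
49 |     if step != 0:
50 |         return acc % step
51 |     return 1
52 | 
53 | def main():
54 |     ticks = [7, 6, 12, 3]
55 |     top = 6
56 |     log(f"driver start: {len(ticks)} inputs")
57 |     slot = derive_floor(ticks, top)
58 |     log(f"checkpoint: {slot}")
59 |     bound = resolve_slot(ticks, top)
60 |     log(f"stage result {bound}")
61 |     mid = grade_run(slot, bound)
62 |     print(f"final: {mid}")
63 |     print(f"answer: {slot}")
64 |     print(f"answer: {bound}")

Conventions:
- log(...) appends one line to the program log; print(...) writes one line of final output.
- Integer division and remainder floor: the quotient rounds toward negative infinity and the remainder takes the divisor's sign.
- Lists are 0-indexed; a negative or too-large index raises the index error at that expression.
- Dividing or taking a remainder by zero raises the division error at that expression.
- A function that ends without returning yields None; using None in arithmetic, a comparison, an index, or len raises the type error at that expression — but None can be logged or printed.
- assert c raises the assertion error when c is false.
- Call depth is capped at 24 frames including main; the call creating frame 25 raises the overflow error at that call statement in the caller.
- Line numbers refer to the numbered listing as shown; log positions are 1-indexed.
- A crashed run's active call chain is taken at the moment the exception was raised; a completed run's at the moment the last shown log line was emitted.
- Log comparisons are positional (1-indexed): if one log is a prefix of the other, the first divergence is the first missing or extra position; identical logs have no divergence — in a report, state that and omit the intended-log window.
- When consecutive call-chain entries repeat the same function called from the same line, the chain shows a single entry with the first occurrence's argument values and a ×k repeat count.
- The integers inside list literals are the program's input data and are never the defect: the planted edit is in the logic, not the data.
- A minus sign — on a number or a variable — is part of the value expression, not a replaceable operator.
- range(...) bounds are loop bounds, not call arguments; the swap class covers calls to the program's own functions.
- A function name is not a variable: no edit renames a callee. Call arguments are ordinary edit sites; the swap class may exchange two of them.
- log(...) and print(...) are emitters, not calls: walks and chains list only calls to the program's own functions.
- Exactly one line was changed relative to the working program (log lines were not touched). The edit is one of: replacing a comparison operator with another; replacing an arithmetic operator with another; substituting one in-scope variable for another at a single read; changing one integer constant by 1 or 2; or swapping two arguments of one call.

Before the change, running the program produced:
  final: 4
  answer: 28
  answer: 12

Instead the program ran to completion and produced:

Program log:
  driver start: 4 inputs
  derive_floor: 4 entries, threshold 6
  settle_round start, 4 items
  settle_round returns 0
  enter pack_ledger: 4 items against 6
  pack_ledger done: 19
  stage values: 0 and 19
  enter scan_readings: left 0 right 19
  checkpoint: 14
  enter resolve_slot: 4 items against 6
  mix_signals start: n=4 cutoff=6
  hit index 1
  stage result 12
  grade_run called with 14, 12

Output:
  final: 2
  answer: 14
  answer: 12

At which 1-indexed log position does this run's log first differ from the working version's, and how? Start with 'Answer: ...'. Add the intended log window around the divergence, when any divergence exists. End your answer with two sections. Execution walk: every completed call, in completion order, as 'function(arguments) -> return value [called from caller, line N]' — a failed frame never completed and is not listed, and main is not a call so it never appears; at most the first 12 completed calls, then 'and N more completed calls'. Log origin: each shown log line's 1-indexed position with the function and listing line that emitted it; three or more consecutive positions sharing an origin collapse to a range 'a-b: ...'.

Answer: position 4; shown 'settle_round returns 0' vs intended 'settle_round returns 28'.
Intended log window:
  2: derive_floor: 4 entries, threshold 6
  3: settle_round start, 4 items
  4: settle_round returns 28
  5: enter pack_ledger: 4 items against 6
Execution walk:
  settle_round([7, 6, 12, 3]) -> 0  [called from derive_floor, line 29]
  pack_ledger([7, 6, 12, 3], 6) -> 19  [called from derive_floor, line 30]
  scan_readings(0, 19) -> 14  [called from derive_floor, line 32]
  derive_floor([7, 6, 12, 3], 6) -> 14  [called from main, line 57]
  mix_signals([7, 6, 12, 3], 6) -> 1  [called from resolve_slot, line 42]
  resolve_slot([7, 6, 12, 3], 6) -> 12  [called from main, line 59]
  grade_run(14, 12) -> 2  [called from main, line 61]
Log line origins:
  1: emitted by main (line 56)
  2: emitted by derive_floor (line 28)
  3: emitted by settle_round (line 2)
  4: emitted by settle_round (line 6)
  5: emitted by pack_ledger (line 10)
  6: emitted by pack_ledger (line 15)
  7: emitted by derive_floor (line 31)
  8: emitted by scan_readings (line 19)
  9: emitted by main (line 58)
  10: emitted by resolve_slot (line 41)
  11: emitted by mix_signals (line 35)
  12: emitted by resolve_slot (line 43)
  13: emitted by main (line 60)
  14: emitted by grade_run (line 48)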